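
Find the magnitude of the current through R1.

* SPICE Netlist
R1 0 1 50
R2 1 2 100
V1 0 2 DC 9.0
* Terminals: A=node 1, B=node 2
Nodal analysis, taking node 2 as the 0 V reference.
Source V1 fixes V_0 = 9 V.
KCL at each unknown node (sum of currents leaving = 0; resistances in Ω):
  Node 1: (V_1 - 9)/50 + (V_1 - 0)/100 = 0
Collecting terms: 0.03 × V_1 = 0.18  =>  V_1 = 6 V
I_R1 = (V_0 - V_1)/R1 = (9 - 6)/50 = 0.06 A
|I_R1| = 0.06 A

Final answer: |I_R1| = 0.06 A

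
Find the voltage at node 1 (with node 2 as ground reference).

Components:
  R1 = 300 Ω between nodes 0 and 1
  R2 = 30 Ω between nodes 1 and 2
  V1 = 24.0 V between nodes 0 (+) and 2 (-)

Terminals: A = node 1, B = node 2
Nodal analysis, taking node 2 as the 0 V reference.
Source V1 fixes V_0 = 24 V.
KCL at each unknown node (sum of currents leaving = 0; resistances in Ω):
  Node 1: (V_1 - 24)/300 + (V_1 - 0)/30 = 0
Collecting terms: 0.03667 × V_1 = 0.08  =>  V_1 = 2.182 V
The requested potential is V_1 = 2.182 V.

Final answer: V_1 = 2.182 V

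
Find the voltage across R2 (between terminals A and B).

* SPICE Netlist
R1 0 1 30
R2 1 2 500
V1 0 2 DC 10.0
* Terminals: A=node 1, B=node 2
R1 and R2 are in series across V1 (node 0 → node 1 → node 2), and the output A–B is taken across R2, so this is a voltage divider.
Series current: I = V1/(R1 + R2) = 10/(30 + 500) = 10/530 = 0.01887 A
V_R2 = I × R2 = V1 × R2/(R1 + R2) = 10 × 500/530 = 9.434 V

Final answer: 9.434 V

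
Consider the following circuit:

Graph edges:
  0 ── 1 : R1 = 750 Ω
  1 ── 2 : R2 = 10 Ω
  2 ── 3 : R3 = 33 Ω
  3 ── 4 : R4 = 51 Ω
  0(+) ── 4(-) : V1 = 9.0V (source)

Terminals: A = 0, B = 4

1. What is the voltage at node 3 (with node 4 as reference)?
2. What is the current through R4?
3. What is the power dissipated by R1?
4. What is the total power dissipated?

Nodal analysis, taking node 4 as the 0 V reference.
Source V1 fixes V_0 = 9 V.
KCL at each unknown node (sum of currents leaving = 0; resistances in Ω):
  Node 1: (V_1 - 9)/750 + (V_1 - V_2)/10 = 0
  Node 2: (V_2 - V_1)/10 + (V_2 - V_3)/33 = 0
  Node 3: (V_3 - V_2)/33 + (V_3 - 0)/51 = 0
Collecting terms (coefficients in siemens):
  0.1013·V_1 - 0.1·V_2 = 0.012
  0.1303·V_2 - 0.1·V_1 - 0.0303·V_3 = 0
  0.04991·V_3 - 0.0303·V_2 = 0
Solving these 3 simultaneous equations (Gaussian elimination) gives:
  V_1 = 1.002 V, V_2 = 0.8957 V, V_3 = 0.5438 V
Part 1:
  Read off the nodal solution: V_3 = 0.5438 V
Part 2:
  I_R4 = (V_3 - V_4)/R4 = (0.5438 - 0)/51 = 0.01066 A
  Magnitude: I_R4 = 0.01066 A
Part 3:
  I_R1 = (V_0 - V_1)/R1 = (9 - 1.002)/750 = 0.01066 A
  P_R1 = I_R1² × R1 = (0.01066)² × 750 = 0.08528 W
Part 4:
  Power in each resistor, P = (ΔV)²/R:
    P_R1 = (9 - 1.002)²/750 = 0.08528 W
    P_R2 = (1.002 - 0.8957)²/10 = 0.001137 W
    P_R3 = (0.8957 - 0.5438)²/33 = 0.003752 W
    P_R4 = (0.5438 - 0)²/51 = 0.005799 W
  P_total = P_R1 + P_R2 + P_R3 + P_R4 = 0.09597 W

Final answers:
1. V_3 = 0.5438 V
2. I_R4 = 0.01066 A
3. P_R1 = 0.08528 W
4. P_total = 0.09597 W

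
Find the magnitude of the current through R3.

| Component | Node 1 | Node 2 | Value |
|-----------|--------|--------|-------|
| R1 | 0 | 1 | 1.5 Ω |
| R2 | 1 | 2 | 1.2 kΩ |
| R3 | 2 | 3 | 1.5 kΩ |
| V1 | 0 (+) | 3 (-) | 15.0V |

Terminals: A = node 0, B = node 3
Nodal analysis, taking node 3 as the 0 V reference.
Source V1 fixes V_0 = 15 V.
KCL at each unknown node (sum of currents leaving = 0; resistances in Ω):
  Node 1: (V_1 - 15)/1.5 + (V_1 - V_2)/1200 = 0
  Node 2: (V_2 - V_1)/1200 + (V_2 - 0)/1500 = 0
Collecting terms (coefficients in siemens):
  0.6675·V_1 - 0.0008333·V_2 = 10
  0.0015·V_2 - 0.0008333·V_1 = 0
Determinant D = (0.6675)(0.0015) - (-0.0008333)(-0.0008333) = 0.001001
V_1 = [(10)(0.0015) - (-0.0008333)(0)]/D = 14.99 V
V_2 = [(0.6675)(0) - (10)(-0.0008333)]/D = 8.329 V
I_R3 = (V_2 - V_3)/R3 = (8.329 - 0)/1500 = 0.005552 A
|I_R3| = 0.005552 A

Final answer: |I_R3| = 0.005552 A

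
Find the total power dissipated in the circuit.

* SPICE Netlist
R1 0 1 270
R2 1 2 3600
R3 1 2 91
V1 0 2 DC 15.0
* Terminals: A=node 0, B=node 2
Nodal analysis, taking node 2 as the 0 V reference.
Source V1 fixes V_0 = 15 V.
KCL at each unknown node (sum of currents leaving = 0; resistances in Ω):
  Node 1: (V_1 - 15)/270 + (V_1 - 0)/3600 + (V_1 - 0)/91 = 0
Collecting terms: 0.01497 × V_1 = 0.05556  =>  V_1 = 3.711 V
Power in each resistor, P = (ΔV)²/R:
  P_R1 = (15 - 3.711)²/270 = 0.472 W
  P_R2 = (3.711 - 0)²/3600 = 0.003825 W
  P_R3 = (3.711 - 0)²/91 = 0.1513 W
P_total = P_R1 + P_R2 + P_R3 = 0.6272 W

Final answer: 0.6272 W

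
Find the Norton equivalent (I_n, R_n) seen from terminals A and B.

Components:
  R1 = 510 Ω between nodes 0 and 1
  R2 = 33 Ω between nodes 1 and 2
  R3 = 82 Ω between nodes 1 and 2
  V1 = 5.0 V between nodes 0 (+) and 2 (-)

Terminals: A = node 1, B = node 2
Find the Thévenin equivalent first; then I_n = V_th/R_th and R_n = R_th.
Step 1 — V_th is the open-circuit voltage V_A - V_B (nothing connected across the terminals).
Nodal analysis, taking node 2 as the 0 V reference.
Source V1 fixes V_0 = 5 V.
KCL at each unknown node (sum of currents leaving = 0; resistances in Ω):
  Node 1: (V_1 - 5)/510 + (V_1 - 0)/33 + (V_1 - 0)/82 = 0
Collecting terms: 0.04446 × V_1 = 0.009804  =>  V_1 = 0.2205 V
V_th = V_1 - V_2 = 0.2205 - 0 = 0.2205 V
Step 2 — R_th: zero the source — replace V1 by a short circuit (node 2 merges into node 0) — and find the resistance seen between A (node 1) and B (node 0).
Reduce the network between node 1 (A) and node 0 (B) by series/parallel combination:
  Rp1 = R1 ‖ R2 ‖ R3 (parallel, all between nodes 0 and 1) = 1/(1/510 + 1/33 + 1/82) = 22.49 Ω
R_th = 22.49 Ω
I_n = V_th/R_th = 0.2205/22.49 = 0.009804 A, and R_n = R_th = 22.49 Ω

Final answer: I_n = 0.009804 A, R_n = 22.49 Ω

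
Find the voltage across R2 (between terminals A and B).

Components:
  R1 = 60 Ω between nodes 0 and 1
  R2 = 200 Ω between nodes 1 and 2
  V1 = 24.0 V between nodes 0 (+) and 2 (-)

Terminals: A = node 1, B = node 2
R1 and R2 are in series across V1 (node 0 → node 1 → node 2), and the output A–B is taken across R2, so this is a voltage divider.
Series current: I = V1/(R1 + R2) = 24/(60 + 200) = 24/260 = 0.09231 A
V_R2 = I × R2 = V1 × R2/(R1 + R2) = 24 × 200/260 = 18.46 V

Final answer: 18.46 V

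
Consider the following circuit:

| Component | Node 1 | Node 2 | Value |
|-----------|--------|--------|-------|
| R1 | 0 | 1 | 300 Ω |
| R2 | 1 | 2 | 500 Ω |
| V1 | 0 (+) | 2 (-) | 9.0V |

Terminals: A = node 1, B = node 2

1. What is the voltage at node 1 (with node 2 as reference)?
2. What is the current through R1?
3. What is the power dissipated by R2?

Nodal analysis, taking node 2 as the 0 V reference.
Source V1 fixes V_0 = 9 V.
KCL at each unknown node (sum of currents leaving = 0; resistances in Ω):
  Node 1: (V_1 - 9)/300 + (V_1 - 0)/500 = 0
Collecting terms: 0.005333 × V_1 = 0.03  =>  V_1 = 5.625 V
Part 1:
  Read off the nodal solution: V_1 = 5.625 V
Part 2:
  I_R1 = (V_0 - V_1)/R1 = (9 - 5.625)/300 = 0.01125 A
  Magnitude: I_R1 = 0.01125 A
Part 3:
  I_R2 = (V_1 - V_2)/R2 = (5.625 - 0)/500 = 0.01125 A
  P_R2 = I_R2² × R2 = (0.01125)² × 500 = 0.06328 W

Final answers:
1. V_1 = 5.625 V
2. I_R1 = 0.01125 A
3. P_R2 = 0.06328 W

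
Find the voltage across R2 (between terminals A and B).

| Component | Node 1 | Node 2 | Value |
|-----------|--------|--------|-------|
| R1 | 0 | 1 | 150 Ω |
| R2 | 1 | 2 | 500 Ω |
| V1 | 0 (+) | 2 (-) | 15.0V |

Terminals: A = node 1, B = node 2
R1 and R2 are in series across V1 (node 0 → node 1 → node 2), and the output A–B is taken across R2, so this is a voltage divider.
Series current: I = V1/(R1 + R2) = 15/(150 + 500) = 15/650 = 0.02308 A
V_R2 = I × R2 = V1 × R2/(R1 + R2) = 15 × 500/650 = 11.54 V

Final answer: 11.54 V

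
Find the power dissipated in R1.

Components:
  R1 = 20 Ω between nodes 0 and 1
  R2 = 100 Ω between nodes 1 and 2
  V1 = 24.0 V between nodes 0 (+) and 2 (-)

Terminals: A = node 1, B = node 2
Nodal analysis, taking node 2 as the 0 V reference.
Source V1 fixes V_0 = 24 V.
KCL at each unknown node (sum of currents leaving = 0; resistances in Ω):
  Node 1: (V_1 - 24)/20 + (V_1 - 0)/100 = 0
Collecting terms: 0.06 × V_1 = 1.2  =>  V_1 = 20 V
I_R1 = (V_0 - V_1)/R1 = (24 - 20)/20 = 0.2 A
P_R1 = I_R1² × R1 = (0.2)² × 20 = 0.8 W

Final answer: 0.8 W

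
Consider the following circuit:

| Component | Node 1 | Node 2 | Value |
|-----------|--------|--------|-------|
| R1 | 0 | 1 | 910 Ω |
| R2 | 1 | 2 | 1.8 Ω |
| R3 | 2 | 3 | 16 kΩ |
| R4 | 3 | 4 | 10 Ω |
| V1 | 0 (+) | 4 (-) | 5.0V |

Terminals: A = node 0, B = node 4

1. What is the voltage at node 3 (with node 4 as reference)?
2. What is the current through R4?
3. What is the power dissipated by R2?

Nodal analysis, taking node 4 as the 0 V reference.
Source V1 fixes V_0 = 5 V.
KCL at each unknown node (sum of currents leaving = 0; resistances in Ω):
  Node 1: (V_1 - 5)/910 + (V_1 - V_2)/1.8 = 0
  Node 2: (V_2 - V_1)/1.8 + (V_2 - V_3)/16000 = 0
  Node 3: (V_3 - V_2)/16000 + (V_3 - 0)/10 = 0
Collecting terms (coefficients in siemens):
  0.5567·V_1 - 0.5556·V_2 = 0.005495
  0.5556·V_2 - 0.5556·V_1 - 0.0000625·V_3 = 0
  0.1001·V_3 - 0.0000625·V_2 = 0
Solving these 3 simultaneous equations (Gaussian elimination) gives:
  V_1 = 4.731 V, V_2 = 4.731 V, V_3 = 0.002955 V
Part 1:
  Read off the nodal solution: V_3 = 0.002955 V
Part 2:
  I_R4 = (V_3 - V_4)/R4 = (0.002955 - 0)/10 = 0.0002955 A
  Magnitude: I_R4 = 0.0002955 A
Part 3:
  I_R2 = (V_1 - V_2)/R2 = (4.731 - 4.731)/1.8 = 0.0002955 A
  P_R2 = I_R2² × R2 = (0.0002955)² × 1.8 = 0.0000001572 W

Final answers:
1. V_3 = 0.002955 V
2. I_R4 = 0.0002955 A
3. P_R2 = 1.572e-07 W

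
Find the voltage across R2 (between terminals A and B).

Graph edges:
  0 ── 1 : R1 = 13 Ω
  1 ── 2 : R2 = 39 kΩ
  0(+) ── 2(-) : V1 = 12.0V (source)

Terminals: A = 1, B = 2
R1 and R2 are in series across V1 (node 0 → node 1 → node 2), and the output A–B is taken across R2, so this is a voltage divider.
Series current: I = V1/(R1 + R2) = 12/(13 + 39000) = 12/39010 = 0.0003076 A
V_R2 = I × R2 = V1 × R2/(R1 + R2) = 12 × 39000/39010 = 12 V

Final answer: 12 V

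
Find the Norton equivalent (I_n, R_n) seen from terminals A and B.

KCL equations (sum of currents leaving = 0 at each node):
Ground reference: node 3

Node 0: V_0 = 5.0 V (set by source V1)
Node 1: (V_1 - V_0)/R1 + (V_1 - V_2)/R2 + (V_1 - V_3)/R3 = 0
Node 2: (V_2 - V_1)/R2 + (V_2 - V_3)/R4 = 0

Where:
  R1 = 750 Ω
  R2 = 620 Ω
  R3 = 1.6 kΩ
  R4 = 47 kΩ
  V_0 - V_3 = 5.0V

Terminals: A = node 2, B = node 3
Find the Thévenin equivalent first; then I_n = V_th/R_th and R_n = R_th.
Step 1 — V_th is the open-circuit voltage V_A - V_B (nothing connected across the terminals).
Nodal analysis, taking node 3 as the 0 V reference.
Source V1 fixes V_0 = 5 V.
KCL at each unknown node (sum of currents leaving = 0; resistances in Ω):
  Node 1: (V_1 - 5)/750 + (V_1 - V_2)/620 + (V_1 - 0)/1600 = 0
  Node 2: (V_2 - V_1)/620 + (V_2 - 0)/47000 = 0
Collecting terms (coefficients in siemens):
  0.003571·V_1 - 0.001613·V_2 = 0.006667
  0.001634·V_2 - 0.001613·V_1 = 0
Determinant D = (0.003571)(0.001634) - (-0.001613)(-0.001613) = 0.000003235
V_1 = [(0.006667)(0.001634) - (-0.001613)(0)]/D = 3.368 V
V_2 = [(0.003571)(0) - (0.006667)(-0.001613)]/D = 3.324 V
V_th = V_2 - V_3 = 3.324 - 0 = 3.324 V
Step 2 — R_th: zero the source — replace V1 by a short circuit (node 3 merges into node 0) — and find the resistance seen between A (node 2) and B (node 0).
Reduce the network between node 2 (A) and node 0 (B) by series/parallel combination:
  Rp1 = R1 ‖ R3 (parallel, both between nodes 0 and 1) = 1/(1/750 + 1/1600) = 510.6 Ω
  Rs1 = R2 + Rp1 (series, joined only at node 1) = 620 + 510.6 = 1131 Ω
  Rp2 = R4 ‖ Rs1 (parallel, both between nodes 0 and 2) = 1/(1/47000 + 1/1131) = 1104 Ω
R_th = 1.104 kΩ
I_n = V_th/R_th = 3.324/1104 = 0.003011 A, and R_n = R_th = 1.104 kΩ

Final answer: I_n = 0.003011 A, R_n = 1.104 kΩ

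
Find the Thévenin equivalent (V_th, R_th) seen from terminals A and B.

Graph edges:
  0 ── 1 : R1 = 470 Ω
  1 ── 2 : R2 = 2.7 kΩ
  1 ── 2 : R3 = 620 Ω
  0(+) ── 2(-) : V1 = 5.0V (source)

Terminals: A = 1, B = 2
Step 1 — V_th is the open-circuit voltage V_A - V_B (nothing connected across the terminals).
Nodal analysis, taking node 2 as the 0 V reference.
Source V1 fixes V_0 = 5 V.
KCL at each unknown node (sum of currents leaving = 0; resistances in Ω):
  Node 1: (V_1 - 5)/470 + (V_1 - 0)/2700 + (V_1 - 0)/620 = 0
Collecting terms: 0.004111 × V_1 = 0.01064  =>  V_1 = 2.588 V
V_th = V_1 - V_2 = 2.588 - 0 = 2.588 V
Step 2 — R_th: zero the source — replace V1 by a short circuit (node 2 merges into node 0) — and find the resistance seen between A (node 1) and B (node 0).
Reduce the network between node 1 (A) and node 0 (B) by series/parallel combination:
  Rp1 = R1 ‖ R2 ‖ R3 (parallel, all between nodes 0 and 1) = 1/(1/470 + 1/2700 + 1/620) = 243.3 Ω
R_th = 243.3 Ω

Final answer: V_th = 2.588 V, R_th = 243.3 Ω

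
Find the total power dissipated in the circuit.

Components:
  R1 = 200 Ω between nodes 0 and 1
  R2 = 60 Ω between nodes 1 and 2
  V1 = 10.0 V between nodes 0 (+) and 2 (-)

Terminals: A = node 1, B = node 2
Nodal analysis, taking node 2 as the 0 V reference.
Source V1 fixes V_0 = 10 V.
KCL at each unknown node (sum of currents leaving = 0; resistances in Ω):
  Node 1: (V_1 - 10)/200 + (V_1 - 0)/60 = 0
Collecting terms: 0.02167 × V_1 = 0.05  =>  V_1 = 2.308 V
Power in each resistor, P = (ΔV)²/R:
  P_R1 = (10 - 2.308)²/200 = 0.2959 W
  P_R2 = (2.308 - 0)²/60 = 0.08876 W
P_total = P_R1 + P_R2 = 0.3846 W

Final answer: 0.3846 W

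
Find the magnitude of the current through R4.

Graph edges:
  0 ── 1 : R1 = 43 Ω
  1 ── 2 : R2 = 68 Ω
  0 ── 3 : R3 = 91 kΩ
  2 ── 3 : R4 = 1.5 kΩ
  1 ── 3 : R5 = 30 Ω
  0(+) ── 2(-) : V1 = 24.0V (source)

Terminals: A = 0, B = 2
Nodal analysis, taking node 2 as the 0 V reference.
Source V1 fixes V_0 = 24 V.
KCL at each unknown node (sum of currents leaving = 0; resistances in Ω):
  Node 1: (V_1 - 24)/43 + (V_1 - 0)/68 + (V_1 - V_3)/30 = 0
  Node 3: (V_3 - 24)/91000 + (V_3 - 0)/1500 + (V_3 - V_1)/30 = 0
Collecting terms (coefficients in siemens):
  0.0713·V_1 - 0.03333·V_3 = 0.5581
  0.03401·V_3 - 0.03333·V_1 = 0.0002637
Determinant D = (0.0713)(0.03401) - (-0.03333)(-0.03333) = 0.001314
V_1 = [(0.5581)(0.03401) - (-0.03333)(0.0002637)]/D = 14.46 V
V_3 = [(0.0713)(0.0002637) - (0.5581)(-0.03333)]/D = 14.18 V
I_R4 = (V_2 - V_3)/R4 = (0 - 14.18)/1500 = -0.009451 A
|I_R4| = 0.009451 A

Final answer: |I_R4| = 0.009451 A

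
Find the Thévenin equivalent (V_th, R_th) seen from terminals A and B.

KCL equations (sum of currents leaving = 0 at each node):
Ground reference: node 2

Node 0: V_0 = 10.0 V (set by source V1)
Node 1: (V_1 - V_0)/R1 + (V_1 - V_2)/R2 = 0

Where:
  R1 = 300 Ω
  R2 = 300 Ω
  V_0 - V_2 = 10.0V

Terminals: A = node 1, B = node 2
Step 1 — V_th is the open-circuit voltage V_A - V_B (nothing connected across the terminals).
Nodal analysis, taking node 2 as the 0 V reference.
Source V1 fixes V_0 = 10 V.
KCL at each unknown node (sum of currents leaving = 0; resistances in Ω):
  Node 1: (V_1 - 10)/300 + (V_1 - 0)/300 = 0
Collecting terms: 0.006667 × V_1 = 0.03333  =>  V_1 = 5 V
V_th = V_1 - V_2 = 5 - 0 = 5 V
Step 2 — R_th: zero the source — replace V1 by a short circuit (node 2 merges into node 0) — and find the resistance seen between A (node 1) and B (node 0).
Reduce the network between node 1 (A) and node 0 (B) by series/parallel combination:
  Rp1 = R1 ‖ R2 (parallel, both between nodes 0 and 1) = 1/(1/300 + 1/300) = 150 Ω
R_th = 150 Ω

Final answer: V_th = 5 V, R_th = 150 Ω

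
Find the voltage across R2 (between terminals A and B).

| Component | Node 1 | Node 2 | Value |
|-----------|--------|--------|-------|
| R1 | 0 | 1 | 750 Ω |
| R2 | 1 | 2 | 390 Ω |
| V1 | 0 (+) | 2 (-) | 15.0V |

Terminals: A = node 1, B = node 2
R1 and R2 are in series across V1 (node 0 → node 1 → node 2), and the output A–B is taken across R2, so this is a voltage divider.
Series current: I = V1/(R1 + R2) = 15/(750 + 390) = 15/1140 = 0.01316 A
V_R2 = I × R2 = V1 × R2/(R1 + R2) = 15 × 390/1140 = 5.132 V

Final answer: 5.132 V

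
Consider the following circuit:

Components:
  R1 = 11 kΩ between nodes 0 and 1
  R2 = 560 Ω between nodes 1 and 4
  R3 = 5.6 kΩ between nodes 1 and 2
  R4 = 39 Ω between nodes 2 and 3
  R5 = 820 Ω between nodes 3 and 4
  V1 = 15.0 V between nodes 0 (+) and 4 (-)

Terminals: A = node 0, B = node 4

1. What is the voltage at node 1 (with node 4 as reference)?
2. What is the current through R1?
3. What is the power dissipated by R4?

Nodal analysis, taking node 4 as the 0 V reference.
Source V1 fixes V_0 = 15 V.
KCL at each unknown node (sum of currents leaving = 0; resistances in Ω):
  Node 1: (V_1 - 15)/11000 + (V_1 - 0)/560 + (V_1 - V_2)/5600 = 0
  Node 2: (V_2 - V_1)/5600 + (V_2 - V_3)/39 = 0
  Node 3: (V_3 - V_2)/39 + (V_3 - 0)/820 = 0
Collecting terms (coefficients in siemens):
  0.002055·V_1 - 0.0001786·V_2 = 0.001364
  0.02582·V_2 - 0.0001786·V_1 - 0.02564·V_3 = 0
  0.02686·V_3 - 0.02564·V_2 = 0
Solving these 3 simultaneous equations (Gaussian elimination) gives:
  V_1 = 0.6713 V, V_2 = 0.08927 V, V_3 = 0.08522 V
Part 1:
  Read off the nodal solution: V_1 = 0.6713 V
Part 2:
  I_R1 = (V_0 - V_1)/R1 = (15 - 0.6713)/11000 = 0.001303 A
  Magnitude: I_R1 = 0.001303 A
Part 3:
  I_R4 = (V_2 - V_3)/R4 = (0.08927 - 0.08522)/39 = 0.0001039 A
  P_R4 = I_R4² × R4 = (0.0001039)² × 39 = 0.0000004212 W

Final answers:
1. V_1 = 0.6713 V
2. I_R1 = 0.001303 A
3. P_R4 = 4.212e-07 W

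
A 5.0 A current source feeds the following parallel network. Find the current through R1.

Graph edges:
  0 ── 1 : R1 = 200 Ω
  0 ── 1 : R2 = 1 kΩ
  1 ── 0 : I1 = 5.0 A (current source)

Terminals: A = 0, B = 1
All resistors sit directly between nodes 0 and 1, so they are in parallel and share one voltage V; the full source current 5 A splits among them.
1/R_par = 1/200 + 1/1000 = 0.006 S  =>  R_par = 166.7 Ω
V = I × R_par = 5 × 166.7 = 833.3 V
I_R1 = V/R1 = 833.3/200 = 4.167 A

Final answer: 4.167 A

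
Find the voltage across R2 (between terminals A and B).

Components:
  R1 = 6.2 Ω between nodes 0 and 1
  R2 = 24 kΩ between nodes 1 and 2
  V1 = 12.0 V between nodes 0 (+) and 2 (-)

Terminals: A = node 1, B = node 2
R1 and R2 are in series across V1 (node 0 → node 1 → node 2), and the output A–B is taken across R2, so this is a voltage divider.
Series current: I = V1/(R1 + R2) = 12/(6.2 + 24000) = 12/24010 = 0.0004999 A
V_R2 = I × R2 = V1 × R2/(R1 + R2) = 12 × 24000/24010 = 12 V

Final answer: 12 V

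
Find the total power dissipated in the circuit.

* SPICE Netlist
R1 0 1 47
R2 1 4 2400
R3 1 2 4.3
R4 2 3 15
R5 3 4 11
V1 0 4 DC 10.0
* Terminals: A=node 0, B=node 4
Nodal analysis, taking node 4 as the 0 V reference.
Source V1 fixes V_0 = 10 V.
KCL at each unknown node (sum of currents leaving = 0; resistances in Ω):
  Node 1: (V_1 - 10)/47 + (V_1 - 0)/2400 + (V_1 - V_2)/4.3 = 0
  Node 2: (V_2 - V_1)/4.3 + (V_2 - V_3)/15 = 0
  Node 3: (V_3 - V_2)/15 + (V_3 - 0)/11 = 0
Collecting terms (coefficients in siemens):
  0.2543·V_1 - 0.2326·V_2 = 0.2128
  0.2992·V_2 - 0.2326·V_1 - 0.06667·V_3 = 0
  0.1576·V_3 - 0.06667·V_2 = 0
Solving these 3 simultaneous equations (Gaussian elimination) gives:
  V_1 = 3.89 V, V_2 = 3.338 V, V_3 = 1.412 V
Power in each resistor, P = (ΔV)²/R:
  P_R1 = (10 - 3.89)²/47 = 0.7943 W
  P_R2 = (3.89 - 0)²/2400 = 0.006305 W
  P_R3 = (3.89 - 3.338)²/4.3 = 0.07087 W
  P_R4 = (3.338 - 1.412)²/15 = 0.2472 W
  P_R5 = (1.412 - 0)²/11 = 0.1813 W
P_total = P_R1 + P_R2 + P_R3 + P_R4 + P_R5 = 1.3 W

Final answer: 1.3 W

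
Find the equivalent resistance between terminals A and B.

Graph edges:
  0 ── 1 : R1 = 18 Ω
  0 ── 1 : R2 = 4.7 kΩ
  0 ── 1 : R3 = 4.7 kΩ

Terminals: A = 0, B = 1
Reduce the network between node 0 (A) and node 1 (B) by series/parallel combination:
  Rp1 = R1 ‖ R2 ‖ R3 (parallel, all between nodes 0 and 1) = 1/(1/18 + 1/4700 + 1/4700) = 17.86 Ω
R_eq = 17.86 Ω

Final answer: 17.86 Ω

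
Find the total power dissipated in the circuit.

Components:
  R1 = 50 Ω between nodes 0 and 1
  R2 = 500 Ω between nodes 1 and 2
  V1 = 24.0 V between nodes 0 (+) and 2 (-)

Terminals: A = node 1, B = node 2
Nodal analysis, taking node 2 as the 0 V reference.
Source V1 fixes V_0 = 24 V.
KCL at each unknown node (sum of currents leaving = 0; resistances in Ω):
  Node 1: (V_1 - 24)/50 + (V_1 - 0)/500 = 0
Collecting terms: 0.022 × V_1 = 0.48  =>  V_1 = 21.82 V
Power in each resistor, P = (ΔV)²/R:
  P_R1 = (24 - 21.82)²/50 = 0.09521 W
  P_R2 = (21.82 - 0)²/500 = 0.9521 W
P_total = P_R1 + P_R2 = 1.047 W

Final answer: 1.047 W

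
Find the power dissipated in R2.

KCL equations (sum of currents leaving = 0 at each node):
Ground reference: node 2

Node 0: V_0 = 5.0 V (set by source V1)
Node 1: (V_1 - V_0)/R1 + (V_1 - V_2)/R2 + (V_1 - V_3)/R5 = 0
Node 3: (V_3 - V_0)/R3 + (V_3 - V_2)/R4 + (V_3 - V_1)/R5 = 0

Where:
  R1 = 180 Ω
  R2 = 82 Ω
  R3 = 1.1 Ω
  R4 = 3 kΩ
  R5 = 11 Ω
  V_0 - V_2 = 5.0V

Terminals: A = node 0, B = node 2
Nodal analysis, taking node 2 as the 0 V reference.
Source V1 fixes V_0 = 5 V.
KCL at each unknown node (sum of currents leaving = 0; resistances in Ω):
  Node 1: (V_1 - 5)/180 + (V_1 - 0)/82 + (V_1 - V_3)/11 = 0
  Node 3: (V_3 - 5)/1.1 + (V_3 - 0)/3000 + (V_3 - V_1)/11 = 0
Collecting terms (coefficients in siemens):
  0.1087·V_1 - 0.09091·V_3 = 0.02778
  1·V_3 - 0.09091·V_1 = 4.545
Determinant D = (0.1087)(1) - (-0.09091)(-0.09091) = 0.1004
V_1 = [(0.02778)(1) - (-0.09091)(4.545)]/D = 4.391 V
V_3 = [(0.1087)(4.545) - (0.02778)(-0.09091)]/D = 4.943 V
I_R2 = (V_1 - V_2)/R2 = (4.391 - 0)/82 = 0.05355 A
P_R2 = I_R2² × R2 = (0.05355)² × 82 = 0.2351 W

Final answer: 0.2351 W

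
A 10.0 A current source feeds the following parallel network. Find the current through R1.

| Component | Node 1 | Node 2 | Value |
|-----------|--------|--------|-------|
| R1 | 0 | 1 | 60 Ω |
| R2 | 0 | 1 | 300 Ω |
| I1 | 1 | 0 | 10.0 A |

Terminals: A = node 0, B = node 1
All resistors sit directly between nodes 0 and 1, so they are in parallel and share one voltage V; the full source current 10 A splits among them.
1/R_par = 1/60 + 1/300 = 0.02 S  =>  R_par = 50 Ω
V = I × R_par = 10 × 50 = 500 V
I_R1 = V/R1 = 500/60 = 8.333 A

Final answer: 8.333 A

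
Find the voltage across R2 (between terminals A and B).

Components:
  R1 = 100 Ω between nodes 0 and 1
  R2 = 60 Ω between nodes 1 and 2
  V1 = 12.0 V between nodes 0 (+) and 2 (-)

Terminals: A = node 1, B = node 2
R1 and R2 are in series across V1 (node 0 → node 1 → node 2), and the output A–B is taken across R2, so this is a voltage divider.
Series current: I = V1/(R1 + R2) = 12/(100 + 60) = 12/160 = 0.075 A
V_R2 = I × R2 = V1 × R2/(R1 + R2) = 12 × 60/160 = 4.5 V

Final answer: 4.5 V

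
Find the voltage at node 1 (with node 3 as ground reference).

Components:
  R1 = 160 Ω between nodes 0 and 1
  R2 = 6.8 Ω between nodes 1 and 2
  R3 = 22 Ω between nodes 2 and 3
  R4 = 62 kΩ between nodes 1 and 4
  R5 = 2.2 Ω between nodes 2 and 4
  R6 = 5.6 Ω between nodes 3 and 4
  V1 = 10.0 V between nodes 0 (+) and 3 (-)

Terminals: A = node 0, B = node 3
Nodal analysis, taking node 3 as the 0 V reference.
Source V1 fixes V_0 = 10 V.
KCL at each unknown node (sum of currents leaving = 0; resistances in Ω):
  Node 1: (V_1 - 10)/160 + (V_1 - V_2)/6.8 + (V_1 - V_4)/62000 = 0
  Node 2: (V_2 - V_1)/6.8 + (V_2 - 0)/22 + (V_2 - V_4)/2.2 = 0
  Node 4: (V_4 - V_1)/62000 + (V_4 - V_2)/2.2 + (V_4 - 0)/5.6 = 0
Collecting terms (coefficients in siemens):
  0.1533·V_1 - 0.1471·V_2 - 0.00001613·V_4 = 0.0625
  0.6471·V_2 - 0.1471·V_1 - 0.4545·V_4 = 0
  0.6331·V_4 - 0.00001613·V_1 - 0.4545·V_2 = 0
Solving these 3 simultaneous equations (Gaussian elimination) gives:
  V_1 = 0.7277 V, V_2 = 0.3337 V, V_4 = 0.2396 V
The requested potential is V_1 = 0.7277 V.

Final answer: V_1 = 0.7277 V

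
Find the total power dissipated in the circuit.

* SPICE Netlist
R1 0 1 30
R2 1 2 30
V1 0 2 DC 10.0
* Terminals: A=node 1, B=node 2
Nodal analysis, taking node 2 as the 0 V reference.
Source V1 fixes V_0 = 10 V.
KCL at each unknown node (sum of currents leaving = 0; resistances in Ω):
  Node 1: (V_1 - 10)/30 + (V_1 - 0)/30 = 0
Collecting terms: 0.06667 × V_1 = 0.3333  =>  V_1 = 5 V
Power in each resistor, P = (ΔV)²/R:
  P_R1 = (10 - 5)²/30 = 0.8333 W
  P_R2 = (5 - 0)²/30 = 0.8333 W
P_total = P_R1 + P_R2 = 1.667 W

Final answer: 1.667 W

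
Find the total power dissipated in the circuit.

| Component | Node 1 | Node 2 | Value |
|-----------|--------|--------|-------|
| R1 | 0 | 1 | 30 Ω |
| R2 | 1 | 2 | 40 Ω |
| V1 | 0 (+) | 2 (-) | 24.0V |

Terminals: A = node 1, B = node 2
Nodal analysis, taking node 2 as the 0 V reference.
Source V1 fixes V_0 = 24 V.
KCL at each unknown node (sum of currents leaving = 0; resistances in Ω):
  Node 1: (V_1 - 24)/30 + (V_1 - 0)/40 = 0
Collecting terms: 0.05833 × V_1 = 0.8  =>  V_1 = 13.71 V
Power in each resistor, P = (ΔV)²/R:
  P_R1 = (24 - 13.71)²/30 = 3.527 W
  P_R2 = (13.71 - 0)²/40 = 4.702 W
P_total = P_R1 + P_R2 = 8.229 W

Final answer: 8.229 W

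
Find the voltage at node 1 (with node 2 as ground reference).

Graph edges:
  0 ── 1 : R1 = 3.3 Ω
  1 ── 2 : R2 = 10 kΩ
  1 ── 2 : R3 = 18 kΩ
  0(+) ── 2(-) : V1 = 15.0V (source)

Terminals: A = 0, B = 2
Nodal analysis, taking node 2 as the 0 V reference.
Source V1 fixes V_0 = 15 V.
KCL at each unknown node (sum of currents leaving = 0; resistances in Ω):
  Node 1: (V_1 - 15)/3.3 + (V_1 - 0)/10000 + (V_1 - 0)/18000 = 0
Collecting terms: 0.3032 × V_1 = 4.545  =>  V_1 = 14.99 V
The requested potential is V_1 = 14.99 V.

Final answer: V_1 = 14.99 V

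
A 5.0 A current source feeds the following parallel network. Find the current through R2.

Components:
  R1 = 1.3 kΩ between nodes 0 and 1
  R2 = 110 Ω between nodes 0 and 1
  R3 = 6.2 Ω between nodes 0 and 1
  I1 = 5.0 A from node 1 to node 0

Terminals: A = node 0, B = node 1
All resistors sit directly between nodes 0 and 1, so they are in parallel and share one voltage V; the full source current 5 A splits among them.
1/R_par = 1/1300 + 1/110 + 1/6.2 = 0.1712 S  =>  R_par = 5.843 Ω
V = I × R_par = 5 × 5.843 = 29.21 V
I_R2 = V/R2 = 29.21/110 = 0.2656 A

Final answer: 0.2656 A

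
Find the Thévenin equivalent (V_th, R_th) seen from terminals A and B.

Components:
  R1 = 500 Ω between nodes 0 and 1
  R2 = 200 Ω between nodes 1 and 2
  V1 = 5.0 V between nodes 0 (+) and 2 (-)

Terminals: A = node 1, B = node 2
Step 1 — V_th is the open-circuit voltage V_A - V_B (nothing connected across the terminals).
Nodal analysis, taking node 2 as the 0 V reference.
Source V1 fixes V_0 = 5 V.
KCL at each unknown node (sum of currents leaving = 0; resistances in Ω):
  Node 1: (V_1 - 5)/500 + (V_1 - 0)/200 = 0
Collecting terms: 0.007 × V_1 = 0.01  =>  V_1 = 1.429 V
V_th = V_1 - V_2 = 1.429 - 0 = 1.429 V
Step 2 — R_th: zero the source — replace V1 by a short circuit (node 2 merges into node 0) — and find the resistance seen between A (node 1) and B (node 0).
Reduce the network between node 1 (A) and node 0 (B) by series/parallel combination:
  Rp1 = R1 ‖ R2 (parallel, both between nodes 0 and 1) = 1/(1/500 + 1/200) = 142.9 Ω
R_th = 142.9 Ω

Final answer: V_th = 1.429 V, R_th = 142.9 Ω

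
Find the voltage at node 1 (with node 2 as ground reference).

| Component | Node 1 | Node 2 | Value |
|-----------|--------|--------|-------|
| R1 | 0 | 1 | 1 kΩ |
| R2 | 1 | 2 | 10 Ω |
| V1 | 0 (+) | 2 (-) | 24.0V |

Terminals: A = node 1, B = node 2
Nodal analysis, taking node 2 as the 0 V reference.
Source V1 fixes V_0 = 24 V.
KCL at each unknown node (sum of currents leaving = 0; resistances in Ω):
  Node 1: (V_1 - 24)/1000 + (V_1 - 0)/10 = 0
Collecting terms: 0.101 × V_1 = 0.024  =>  V_1 = 0.2376 V
The requested potential is V_1 = 0.2376 V.

Final answer: V_1 = 0.2376 V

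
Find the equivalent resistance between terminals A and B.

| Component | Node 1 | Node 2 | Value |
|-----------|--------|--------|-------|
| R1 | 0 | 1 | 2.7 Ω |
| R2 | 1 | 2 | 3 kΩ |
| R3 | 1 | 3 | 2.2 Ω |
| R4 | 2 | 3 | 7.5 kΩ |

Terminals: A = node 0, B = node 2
Reduce the network between node 0 (A) and node 2 (B) by series/parallel combination:
  Rs1 = R3 + R4 (series, joined only at node 3) = 2.2 + 7500 = 7502 Ω
  Rp1 = R2 ‖ Rs1 (parallel, both between nodes 1 and 2) = 1/(1/3000 + 1/7502) = 2143 Ω
  Rs2 = R1 + Rp1 (series, joined only at node 1) = 2.7 + 2143 = 2146 Ω
R_eq = 2.146 kΩ

Final answer: 2.146 kΩ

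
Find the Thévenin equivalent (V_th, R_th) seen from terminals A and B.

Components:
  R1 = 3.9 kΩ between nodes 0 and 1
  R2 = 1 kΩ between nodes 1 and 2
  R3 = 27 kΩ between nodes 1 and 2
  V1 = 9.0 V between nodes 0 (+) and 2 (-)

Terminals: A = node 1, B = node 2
Step 1 — V_th is the open-circuit voltage V_A - V_B (nothing connected across the terminals).
Nodal analysis, taking node 2 as the 0 V reference.
Source V1 fixes V_0 = 9 V.
KCL at each unknown node (sum of currents leaving = 0; resistances in Ω):
  Node 1: (V_1 - 9)/3900 + (V_1 - 0)/1000 + (V_1 - 0)/27000 = 0
Collecting terms: 0.001293 × V_1 = 0.002308  =>  V_1 = 1.784 V
V_th = V_1 - V_2 = 1.784 - 0 = 1.784 V
Step 2 — R_th: zero the source — replace V1 by a short circuit (node 2 merges into node 0) — and find the resistance seen between A (node 1) and B (node 0).
Reduce the network between node 1 (A) and node 0 (B) by series/parallel combination:
  Rp1 = R1 ‖ R2 ‖ R3 (parallel, all between nodes 0 and 1) = 1/(1/3900 + 1/1000 + 1/27000) = 773.1 Ω
R_th = 773.1 Ω

Final answer: V_th = 1.784 V, R_th = 773.1 Ω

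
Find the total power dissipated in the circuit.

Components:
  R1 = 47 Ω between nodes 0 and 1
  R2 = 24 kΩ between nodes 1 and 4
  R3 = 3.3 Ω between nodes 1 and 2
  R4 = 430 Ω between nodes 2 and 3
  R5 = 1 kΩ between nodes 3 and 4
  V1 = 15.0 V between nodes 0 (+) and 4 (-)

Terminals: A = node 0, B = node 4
Nodal analysis, taking node 4 as the 0 V reference.
Source V1 fixes V_0 = 15 V.
KCL at each unknown node (sum of currents leaving = 0; resistances in Ω):
  Node 1: (V_1 - 15)/47 + (V_1 - 0)/24000 + (V_1 - V_2)/3.3 = 0
  Node 2: (V_2 - V_1)/3.3 + (V_2 - V_3)/430 = 0
  Node 3: (V_3 - V_2)/430 + (V_3 - 0)/1000 = 0
Collecting terms (coefficients in siemens):
  0.3243·V_1 - 0.303·V_2 = 0.3191
  0.3054·V_2 - 0.303·V_1 - 0.002326·V_3 = 0
  0.003326·V_3 - 0.002326·V_2 = 0
Solving these 3 simultaneous equations (Gaussian elimination) gives:
  V_1 = 14.5 V, V_2 = 14.46 V, V_3 = 10.11 V
Power in each resistor, P = (ΔV)²/R:
  P_R1 = (15 - 14.5)²/47 = 0.005399 W
  P_R2 = (14.5 - 0)²/24000 = 0.008756 W
  P_R3 = (14.5 - 14.46)²/3.3 = 0.0003376 W
  P_R4 = (14.46 - 10.11)²/430 = 0.04399 W
  P_R5 = (10.11 - 0)²/1000 = 0.1023 W
P_total = P_R1 + P_R2 + P_R3 + P_R4 + P_R5 = 0.1608 W

Final answer: 0.1608 W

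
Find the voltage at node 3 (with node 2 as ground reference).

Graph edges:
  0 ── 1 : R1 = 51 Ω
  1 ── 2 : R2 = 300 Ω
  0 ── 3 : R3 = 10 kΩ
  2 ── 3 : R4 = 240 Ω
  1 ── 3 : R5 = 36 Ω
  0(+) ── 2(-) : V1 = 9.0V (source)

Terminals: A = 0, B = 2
Nodal analysis, taking node 2 as the 0 V reference.
Source V1 fixes V_0 = 9 V.
KCL at each unknown node (sum of currents leaving = 0; resistances in Ω):
  Node 1: (V_1 - 9)/51 + (V_1 - 0)/300 + (V_1 - V_3)/36 = 0
  Node 3: (V_3 - 9)/10000 + (V_3 - 0)/240 + (V_3 - V_1)/36 = 0
Collecting terms (coefficients in siemens):
  0.05072·V_1 - 0.02778·V_3 = 0.1765
  0.03204·V_3 - 0.02778·V_1 = 0.0009
Determinant D = (0.05072)(0.03204) - (-0.02778)(-0.02778) = 0.0008537
V_1 = [(0.1765)(0.03204) - (-0.02778)(0.0009)]/D = 6.654 V
V_3 = [(0.05072)(0.0009) - (0.1765)(-0.02778)]/D = 5.796 V
The requested potential is V_3 = 5.796 V.

Final answer: V_3 = 5.796 V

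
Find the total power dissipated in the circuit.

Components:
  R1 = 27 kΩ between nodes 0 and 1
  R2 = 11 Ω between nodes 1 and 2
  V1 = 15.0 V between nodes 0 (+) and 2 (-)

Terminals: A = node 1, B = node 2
Nodal analysis, taking node 2 as the 0 V reference.
Source V1 fixes V_0 = 15 V.
KCL at each unknown node (sum of currents leaving = 0; resistances in Ω):
  Node 1: (V_1 - 15)/27000 + (V_1 - 0)/11 = 0
Collecting terms: 0.09095 × V_1 = 0.0005556  =>  V_1 = 0.006109 V
Power in each resistor, P = (ΔV)²/R:
  P_R1 = (15 - 0.006109)²/27000 = 0.008327 W
  P_R2 = (0.006109 - 0)²/11 = 0.000003392 W
P_total = P_R1 + P_R2 = 0.00833 W

Final answer: 0.00833 W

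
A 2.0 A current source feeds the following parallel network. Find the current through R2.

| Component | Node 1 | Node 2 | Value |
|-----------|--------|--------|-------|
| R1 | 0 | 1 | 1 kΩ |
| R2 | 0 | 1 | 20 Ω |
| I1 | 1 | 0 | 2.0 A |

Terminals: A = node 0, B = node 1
All resistors sit directly between nodes 0 and 1, so they are in parallel and share one voltage V; the full source current 2 A splits among them.
1/R_par = 1/1000 + 1/20 = 0.051 S  =>  R_par = 19.61 Ω
V = I × R_par = 2 × 19.61 = 39.22 V
I_R2 = V/R2 = 39.22/20 = 1.961 A

Final answer: 1.961 A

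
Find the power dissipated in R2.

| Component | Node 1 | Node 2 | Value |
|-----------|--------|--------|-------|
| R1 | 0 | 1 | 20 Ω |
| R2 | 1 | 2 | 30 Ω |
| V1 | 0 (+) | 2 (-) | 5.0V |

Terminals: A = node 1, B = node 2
Nodal analysis, taking node 2 as the 0 V reference.
Source V1 fixes V_0 = 5 V.
KCL at each unknown node (sum of currents leaving = 0; resistances in Ω):
  Node 1: (V_1 - 5)/20 + (V_1 - 0)/30 = 0
Collecting terms: 0.08333 × V_1 = 0.25  =>  V_1 = 3 V
I_R2 = (V_1 - V_2)/R2 = (3 - 0)/30 = 0.1 A
P_R2 = I_R2² × R2 = (0.1)² × 30 = 0.3 W

Final answer: 0.3 W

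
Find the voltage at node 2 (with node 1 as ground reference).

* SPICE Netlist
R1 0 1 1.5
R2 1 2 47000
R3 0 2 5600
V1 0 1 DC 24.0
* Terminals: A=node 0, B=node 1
Nodal analysis, taking node 1 as the 0 V reference.
Source V1 fixes V_0 = 24 V.
KCL at each unknown node (sum of currents leaving = 0; resistances in Ω):
  Node 2: (V_2 - 0)/47000 + (V_2 - 24)/5600 = 0
Collecting terms: 0.0001998 × V_2 = 0.004286  =>  V_2 = 21.44 V
The requested potential is V_2 = 21.44 V.

Final answer: V_2 = 21.44 V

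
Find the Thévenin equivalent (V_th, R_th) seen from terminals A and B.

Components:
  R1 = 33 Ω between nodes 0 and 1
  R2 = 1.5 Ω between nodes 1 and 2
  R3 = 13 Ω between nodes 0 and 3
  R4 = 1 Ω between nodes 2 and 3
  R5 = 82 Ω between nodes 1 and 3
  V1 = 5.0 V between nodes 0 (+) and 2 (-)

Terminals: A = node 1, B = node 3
Step 1 — V_th is the open-circuit voltage V_A - V_B (nothing connected across the terminals).
Nodal analysis, taking node 2 as the 0 V reference.
Source V1 fixes V_0 = 5 V.
KCL at each unknown node (sum of currents leaving = 0; resistances in Ω):
  Node 1: (V_1 - 5)/33 + (V_1 - 0)/1.5 + (V_1 - V_3)/82 = 0
  Node 3: (V_3 - 5)/13 + (V_3 - 0)/1 + (V_3 - V_1)/82 = 0
Collecting terms (coefficients in siemens):
  0.7092·V_1 - 0.0122·V_3 = 0.1515
  1.089·V_3 - 0.0122·V_1 = 0.3846
Determinant D = (0.7092)(1.089) - (-0.0122)(-0.0122) = 0.7722
V_1 = [(0.1515)(1.089) - (-0.0122)(0.3846)]/D = 0.2198 V
V_3 = [(0.7092)(0.3846) - (0.1515)(-0.0122)]/D = 0.3556 V
V_th = V_1 - V_3 = 0.2198 - 0.3556 = -0.1358 V
Step 2 — R_th: zero the source — replace V1 by a short circuit (node 2 merges into node 0) — and find the resistance seen between A (node 1) and B (node 3).
Reduce the network between node 1 (A) and node 3 (B) by series/parallel combination:
  Rp1 = R1 ‖ R2 (parallel, both between nodes 0 and 1) = 1/(1/33 + 1/1.5) = 1.435 Ω
  Rp2 = R3 ‖ R4 (parallel, both between nodes 0 and 3) = 1/(1/13 + 1/1) = 0.9286 Ω
  Rs1 = Rp1 + Rp2 (series, joined only at node 0) = 1.435 + 0.9286 = 2.363 Ω
  Rp3 = R5 ‖ Rs1 (parallel, both between nodes 1 and 3) = 1/(1/82 + 1/2.363) = 2.297 Ω
R_th = 2.297 Ω

Final answer: V_th = -0.1358 V, R_th = 2.297 Ω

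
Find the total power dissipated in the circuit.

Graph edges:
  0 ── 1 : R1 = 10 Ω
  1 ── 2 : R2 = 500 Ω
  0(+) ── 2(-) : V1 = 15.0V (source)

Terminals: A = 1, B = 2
Nodal analysis, taking node 2 as the 0 V reference.
Source V1 fixes V_0 = 15 V.
KCL at each unknown node (sum of currents leaving = 0; resistances in Ω):
  Node 1: (V_1 - 15)/10 + (V_1 - 0)/500 = 0
Collecting terms: 0.102 × V_1 = 1.5  =>  V_1 = 14.71 V
Power in each resistor, P = (ΔV)²/R:
  P_R1 = (15 - 14.71)²/10 = 0.008651 W
  P_R2 = (14.71 - 0)²/500 = 0.4325 W
P_total = P_R1 + P_R2 = 0.4412 W

Final answer: 0.4412 W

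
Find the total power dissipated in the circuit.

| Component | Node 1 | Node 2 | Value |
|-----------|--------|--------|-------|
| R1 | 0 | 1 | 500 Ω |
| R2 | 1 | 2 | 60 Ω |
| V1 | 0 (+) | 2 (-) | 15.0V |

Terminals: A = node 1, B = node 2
Nodal analysis, taking node 2 as the 0 V reference.
Source V1 fixes V_0 = 15 V.
KCL at each unknown node (sum of currents leaving = 0; resistances in Ω):
  Node 1: (V_1 - 15)/500 + (V_1 - 0)/60 = 0
Collecting terms: 0.01867 × V_1 = 0.03  =>  V_1 = 1.607 V
Power in each resistor, P = (ΔV)²/R:
  P_R1 = (15 - 1.607)²/500 = 0.3587 W
  P_R2 = (1.607 - 0)²/60 = 0.04305 W
P_total = P_R1 + P_R2 = 0.4018 W

Final answer: 0.4018 W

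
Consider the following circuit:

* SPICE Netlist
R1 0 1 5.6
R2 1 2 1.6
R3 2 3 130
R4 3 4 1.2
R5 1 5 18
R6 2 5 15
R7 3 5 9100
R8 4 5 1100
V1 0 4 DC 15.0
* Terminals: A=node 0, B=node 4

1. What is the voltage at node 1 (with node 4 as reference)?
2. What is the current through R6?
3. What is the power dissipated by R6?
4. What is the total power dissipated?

Nodal analysis, taking node 4 as the 0 V reference.
Source V1 fixes V_0 = 15 V.
KCL at each unknown node (sum of currents leaving = 0; resistances in Ω):
  Node 1: (V_1 - 15)/5.6 + (V_1 - V_2)/1.6 + (V_1 - V_5)/18 = 0
  Node 2: (V_2 - V_1)/1.6 + (V_2 - V_3)/130 + (V_2 - V_5)/15 = 0
  Node 3: (V_3 - V_2)/130 + (V_3 - 0)/1.2 + (V_3 - V_5)/9100 = 0
  Node 5: (V_5 - V_1)/18 + (V_5 - V_2)/15 + (V_5 - V_3)/9100 + (V_5 - 0)/1100 = 0
Collecting terms (coefficients in siemens):
  0.8591·V_1 - 0.625·V_2 - 0.05556·V_5 = 2.679
  0.6994·V_2 - 0.625·V_1 - 0.007692·V_3 - 0.06667·V_5 = 0
  0.8411·V_3 - 0.007692·V_2 - 0.0001099·V_5 = 0
  0.1232·V_5 - 0.05556·V_1 - 0.06667·V_2 - 0.0001099·V_3 = 0
Solving these 4 simultaneous equations (Gaussian elimination) gives:
  V_1 = 14.32 V, V_2 = 14.14 V, V_3 = 0.1312 V, V_5 = 14.1 V
Part 1:
  Read off the nodal solution: V_1 = 14.32 V
Part 2:
  I_R6 = (V_2 - V_5)/R6 = (14.14 - 14.1)/15 = 0.002485 A
  Magnitude: I_R6 = 0.002485 A
Part 3:
  I_R6 = (V_2 - V_5)/R6 = (14.14 - 14.1)/15 = 0.002485 A
  P_R6 = I_R6² × R6 = (0.002485)² × 15 = 0.00009265 W
Part 4:
  Power in each resistor, P = (ΔV)²/R:
    P_R1 = (15 - 14.32)²/5.6 = 0.08351 W
    P_R2 = (14.32 - 14.14)²/1.6 = 0.01945 W
    P_R3 = (14.14 - 0.1312)²/130 = 1.51 W
    P_R4 = (0.1312 - 0)²/1.2 = 0.01433 W
    P_R5 = (14.32 - 14.1)²/18 = 0.002536 W
    P_R6 = (14.14 - 14.1)²/15 = 0.00009265 W
    P_R7 = (0.1312 - 14.1)²/9100 = 0.02145 W
    P_R8 = (0 - 14.1)²/1100 = 0.1808 W
  P_total = P_R1 + P_R2 + P_R3 + P_R4 + P_R5 + P_R6 + P_R7 + P_R8 = 1.832 W

Final answers:
1. V_1 = 14.32 V
2. I_R6 = 0.002485 A
3. P_R6 = 9.265e-05 W
4. P_total = 1.832 W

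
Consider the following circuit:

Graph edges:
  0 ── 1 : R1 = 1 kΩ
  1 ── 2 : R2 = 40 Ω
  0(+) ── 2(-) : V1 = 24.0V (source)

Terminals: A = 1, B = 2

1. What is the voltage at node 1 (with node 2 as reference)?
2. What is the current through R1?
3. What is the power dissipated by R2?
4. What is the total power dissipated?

Nodal analysis, taking node 2 as the 0 V reference.
Source V1 fixes V_0 = 24 V.
KCL at each unknown node (sum of currents leaving = 0; resistances in Ω):
  Node 1: (V_1 - 24)/1000 + (V_1 - 0)/40 = 0
Collecting terms: 0.026 × V_1 = 0.024  =>  V_1 = 0.9231 V
Part 1:
  Read off the nodal solution: V_1 = 0.9231 V
Part 2:
  I_R1 = (V_0 - V_1)/R1 = (24 - 0.9231)/1000 = 0.02308 A
  Magnitude: I_R1 = 0.02308 A
Part 3:
  I_R2 = (V_1 - V_2)/R2 = (0.9231 - 0)/40 = 0.02308 A
  P_R2 = I_R2² × R2 = (0.02308)² × 40 = 0.0213 W
Part 4:
  Power in each resistor, P = (ΔV)²/R:
    P_R1 = (24 - 0.9231)²/1000 = 0.5325 W
    P_R2 = (0.9231 - 0)²/40 = 0.0213 W
  P_total = P_R1 + P_R2 = 0.5538 W

Final answers:
1. V_1 = 0.9231 V
2. I_R1 = 0.02308 A
3. P_R2 = 0.0213 W
4. P_total = 0.5538 W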